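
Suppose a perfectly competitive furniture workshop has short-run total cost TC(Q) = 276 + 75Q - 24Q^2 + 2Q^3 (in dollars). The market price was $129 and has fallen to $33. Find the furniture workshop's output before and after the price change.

AVC = 75 - 24Q + 2Q^2, minimized at Q = 6 where min AVC = $3. MC = 75 - 48Q + 6Q^2.
At P = $129 ≥ min AVC, set P = MC on the rising branch: Q = 9.
At P = $33 ≥ min AVC, set P = MC: Q = 7. The firm stays open but cuts output.

Output falls from 9 to 7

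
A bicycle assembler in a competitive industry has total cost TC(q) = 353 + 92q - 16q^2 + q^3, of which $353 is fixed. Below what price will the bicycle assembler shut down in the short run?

Short-run supply begins at min AVC. From VC = 92q - 16q^2 + q^3, AVC = 92 - 16q + q^2.
dAVC/dq = -16 + 2q = 0 gives q = 8. min AVC = 92 - 16·8 + 8^2 = 28.
So the shutdown price is $28.

$28 per unit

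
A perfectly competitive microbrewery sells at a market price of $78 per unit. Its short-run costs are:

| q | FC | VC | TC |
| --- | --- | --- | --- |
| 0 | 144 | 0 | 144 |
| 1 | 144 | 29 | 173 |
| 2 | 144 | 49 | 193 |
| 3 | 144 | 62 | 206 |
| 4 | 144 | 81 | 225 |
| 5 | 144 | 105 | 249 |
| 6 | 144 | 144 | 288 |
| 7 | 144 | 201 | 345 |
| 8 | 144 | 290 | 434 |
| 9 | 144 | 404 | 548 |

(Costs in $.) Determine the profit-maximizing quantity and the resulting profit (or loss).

q = 7; profit = $201

Compute π = P·q − TC at each output: q=0: -144; q=1: -95; q=2: -37; q=3: 28; q=4: 87; q=5: 141; q=6: 180; q=7: 201; q=8: 190; q=9: 154.
Profit is maximized at q = 7. AVC there is 201/7 = $28.71 ≤ P, so producing beats shutting down (which would give -$144).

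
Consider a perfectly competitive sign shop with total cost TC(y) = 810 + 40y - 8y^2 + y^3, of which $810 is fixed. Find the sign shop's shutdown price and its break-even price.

Shutdown price = min AVC. AVC = 40 - 8y + y^2, with vertex at y = 4 and minimum $24.
ATC = 810/y + 40 - 8y + y^2. Setting dATC/dy = −810/y^2 − 8 + 2y = 0 gives y = 9 (since 2·9^3 − 8·9^2 = 810).
min ATC = 810/9 + 40 − 8·9 + 9^2 = $139. That is the break-even price.
Between these two prices the firm operates at a loss; above $139 it earns a profit.

Shutdown price = $24; break-even price = $139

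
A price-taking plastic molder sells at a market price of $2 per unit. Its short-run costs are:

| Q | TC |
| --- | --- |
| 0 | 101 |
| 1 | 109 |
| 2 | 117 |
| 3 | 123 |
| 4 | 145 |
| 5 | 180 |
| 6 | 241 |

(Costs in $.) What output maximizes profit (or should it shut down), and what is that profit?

Compute π = P·Q − TC at each output: Q=0: -101; Q=1: -107; Q=2: -113; Q=3: -117; Q=4: -137; Q=5: -170; Q=6: -229.
Profit is highest at Q = 0. Equivalently, the lowest AVC in the table is 22/3 ≈ $7.33 at Q = 3, and P = $2 falls below it — price never covers variable cost, so the firm shuts down and loses only its fixed cost.

Q = 0 (shut down); profit = -$101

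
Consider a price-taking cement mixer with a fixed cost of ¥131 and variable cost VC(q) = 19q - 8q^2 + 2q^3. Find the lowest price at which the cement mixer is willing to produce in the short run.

¥11 per unit

The firm shuts down when price falls below the minimum of average variable cost. AVC = VC/q = 19 - 8q + 2q^2.
dAVC/dq = -8 + 4q = 0 gives q = 2. min AVC = 19 - 8·2 + 2·2^2 = 11.
The firm shuts down for any P below ¥11.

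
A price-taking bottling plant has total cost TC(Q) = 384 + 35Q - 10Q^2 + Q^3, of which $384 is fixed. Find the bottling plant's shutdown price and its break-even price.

AVC = 35 - 10Q + Q^2; minimized at Q = 5, giving min AVC = $10. That is the shutdown price.
ATC = 384/Q + 35 - 10Q + Q^2. Setting dATC/dQ = −384/Q^2 − 10 + 2Q = 0 gives Q = 8 (since 2·8^3 − 10·8^2 = 384).
min ATC = 384/8 + 35 − 10·8 + 8^2 = $67. That is the break-even price.
Between these two prices the firm operates at a loss; above $67 it earns a profit.

Shutdown price = $10; break-even price = $67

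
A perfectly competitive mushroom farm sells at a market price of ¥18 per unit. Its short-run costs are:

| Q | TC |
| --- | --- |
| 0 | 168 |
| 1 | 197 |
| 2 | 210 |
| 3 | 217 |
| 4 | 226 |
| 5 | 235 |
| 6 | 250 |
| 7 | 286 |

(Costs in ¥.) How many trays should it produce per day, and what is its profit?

Q = 6; profit = -¥142

Profit at each row (π = 18Q − TC): Q=0: -168; Q=1: -179; Q=2: -174; Q=3: -163; Q=4: -154; Q=5: -145; Q=6: -142; Q=7: -160.
Profit is maximized at Q = 6. AVC there is 82/6 = ¥13.67 ≤ P, so producing beats shutting down (which would give -¥168).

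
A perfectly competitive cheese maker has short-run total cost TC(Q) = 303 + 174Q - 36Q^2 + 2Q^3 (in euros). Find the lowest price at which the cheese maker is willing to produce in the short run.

The firm shuts down when price falls below the minimum of average variable cost. AVC = VC/Q = 174 - 36Q + 2Q^2.
dAVC/dQ = -36 + 4Q = 0 gives Q = 9. min AVC = 174 - 36·9 + 2·9^2 = 12.
The firm shuts down for any P below €12.

€12 per unit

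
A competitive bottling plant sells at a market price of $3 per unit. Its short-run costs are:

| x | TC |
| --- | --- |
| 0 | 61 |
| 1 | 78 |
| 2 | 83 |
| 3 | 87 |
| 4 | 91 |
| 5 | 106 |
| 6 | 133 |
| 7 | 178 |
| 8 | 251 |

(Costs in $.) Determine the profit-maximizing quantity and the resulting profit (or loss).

x = 0 (shut down); profit = -$61

Compute π = P·x − TC at each output: x=0: -61; x=1: -75; x=2: -77; x=3: -78; x=4: -79; x=5: -91; x=6: -115; x=7: -157; x=8: -227.
Profit is highest at x = 0. Equivalently, the lowest AVC in the table is 30/4 ≈ $7.50 at x = 4, and P = $3 falls below it — price never covers variable cost, so the firm shuts down and loses only its fixed cost.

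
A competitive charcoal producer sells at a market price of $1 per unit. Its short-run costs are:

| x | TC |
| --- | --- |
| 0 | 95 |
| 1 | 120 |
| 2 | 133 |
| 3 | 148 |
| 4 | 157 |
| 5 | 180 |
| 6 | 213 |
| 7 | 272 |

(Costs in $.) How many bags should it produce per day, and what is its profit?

x = 0 (shut down); profit = -$95

Profit at each row (π = 1x − TC): x=0: -95; x=1: -119; x=2: -131; x=3: -145; x=4: -153; x=5: -175; x=6: -207; x=7: -265.
Profit is highest at x = 0. Equivalently, the lowest AVC in the table is 62/4 ≈ $15.50 at x = 4, and P = $1 falls below it — price never covers variable cost, so the firm shuts down and loses only its fixed cost.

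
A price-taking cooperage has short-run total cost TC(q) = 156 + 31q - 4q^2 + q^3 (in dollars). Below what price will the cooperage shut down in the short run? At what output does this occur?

$27 per unit, at q = 2

The shutdown price is the minimum of AVC. VC = 31q - 4q^2 + q^3, so AVC = 31 - 4q + q^2.
dAVC/dq = -4 + 2q = 0 gives q = 2. min AVC = 31 - 4·2 + 2^2 = 27.
So the shutdown price is $27.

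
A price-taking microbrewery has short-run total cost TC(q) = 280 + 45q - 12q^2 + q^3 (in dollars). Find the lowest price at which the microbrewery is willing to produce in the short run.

$9 per unit

The firm shuts down when price falls below the minimum of average variable cost. AVC = VC/q = 45 - 12q + q^2.
dAVC/dq = -12 + 2q = 0 gives q = 6. min AVC = 45 - 12·6 + 6^2 = 9.
For P < $9 the firm produces nothing.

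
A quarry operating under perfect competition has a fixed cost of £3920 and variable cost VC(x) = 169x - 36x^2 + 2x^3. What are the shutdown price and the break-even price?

Shutdown price = £7; break-even price = £337

Shutdown price = min AVC. AVC = 169 - 36x + 2x^2, with vertex at x = 9 and minimum £7.
ATC = 3920/x + 169 - 36x + 2x^2. Setting dATC/dx = −3920/x^2 − 36 + 4x = 0 gives x = 14 (since 4·14^3 − 36·14^2 = 3920).
min ATC = 3920/14 + 169 − 36·14 + 2·14^2 = £337. That is the break-even price.
Between these two prices the firm operates at a loss; above £337 it earns a profit.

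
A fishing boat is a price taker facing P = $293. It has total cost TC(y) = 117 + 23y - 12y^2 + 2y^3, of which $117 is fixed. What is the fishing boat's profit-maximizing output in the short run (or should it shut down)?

Produce at y = 9

Strip out fixed cost: VC = 23y - 12y^2 + 2y^3. Then AVC = 23 - 12y + 2y^2 and MC = 23 - 24y + 6y^2.
The AVC parabola has its vertex at y = 12/4 = 3, where AVC = 23 - 12·3 + 2·3^2 = $5.
Because $293 ≥ $5, revenue can cover variable cost; the firm operates.
Solving P = MC: -270 - 24y + 6y^2 = 0 ⇒ y = -5 or 9. On the upward-sloping branch, y* = 9.
Check: AVC at y = 9 is $77 ≤ P, so revenue covers variable cost.
Profit = P·y − TC = 293·9 − 810 = $1827.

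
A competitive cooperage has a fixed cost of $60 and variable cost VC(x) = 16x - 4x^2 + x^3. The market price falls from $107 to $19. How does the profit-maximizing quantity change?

MC = 16 - 8x + 3x^2; the shutdown threshold is min AVC = $12 (at x = 2).
With P = $107 above the shutdown price, P = MC gives x = 7.
At P = $19 ≥ min AVC, set P = MC: x = 3. The firm stays open but cuts output.

Output falls from 7 to 3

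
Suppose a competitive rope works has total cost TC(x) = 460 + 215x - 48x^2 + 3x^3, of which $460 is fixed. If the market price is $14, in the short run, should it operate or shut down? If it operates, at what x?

From TC, MC = TC'(x) = 215 - 96x + 9x^2 and AVC = VC/x = 215 - 48x + 3x^2.
AVC is minimized where dAVC/dx = -48 + 6x = 0, at x = 8; min AVC = 215 - 48·8 + 3·8^2 = $23.
Since P = $14 < min AVC = $23, price fails to cover variable cost at any output.
Shutting down limits the loss to fixed cost, $460.

Shut down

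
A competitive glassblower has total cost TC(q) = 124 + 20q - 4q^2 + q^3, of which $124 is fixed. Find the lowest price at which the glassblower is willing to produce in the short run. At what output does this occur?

The firm shuts down when price falls below the minimum of average variable cost. AVC = VC/q = 20 - 4q + q^2.
dAVC/dq = -4 + 2q = 0 gives q = 2. min AVC = 20 - 4·2 + 2^2 = 16.
So the shutdown price is $16.

$16 per unit, at q = 2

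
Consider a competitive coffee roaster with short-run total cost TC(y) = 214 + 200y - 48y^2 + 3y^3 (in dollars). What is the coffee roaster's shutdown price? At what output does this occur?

$8 per unit, at y = 8

The shutdown price is the minimum of AVC. VC = 200y - 48y^2 + 3y^3, so AVC = 200 - 48y + 3y^2.
dAVC/dy = -48 + 6y = 0 gives y = 8. min AVC = 200 - 48·8 + 3·8^2 = 8.
The firm shuts down for any P below $8.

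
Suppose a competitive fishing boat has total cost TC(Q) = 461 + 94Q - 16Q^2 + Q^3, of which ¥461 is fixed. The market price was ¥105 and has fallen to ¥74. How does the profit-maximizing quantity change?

MC = 94 - 32Q + 3Q^2; the shutdown threshold is min AVC = ¥30 (at Q = 8).
At P = ¥105 ≥ min AVC, set P = MC on the rising branch: Q = 11.
At P = ¥74 ≥ min AVC, set P = MC: Q = 10. The firm stays open but cuts output.

Output falls from 11 to 10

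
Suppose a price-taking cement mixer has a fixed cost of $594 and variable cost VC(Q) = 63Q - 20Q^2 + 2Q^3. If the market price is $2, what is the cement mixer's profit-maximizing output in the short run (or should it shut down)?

Shut down

Variable cost is VC = 63Q - 20Q^2 + 2Q^3, so AVC = VC/Q = 63 - 20Q + 2Q^2 and MC = dTC/dQ = 63 - 40Q + 6Q^2.
The AVC parabola has its vertex at Q = 20/4 = 5, where AVC = 63 - 20·5 + 2·5^2 = $13.
With P < min AVC ($2 < $13), every unit sold adds to the loss.
Shutting down limits the loss to fixed cost, $594.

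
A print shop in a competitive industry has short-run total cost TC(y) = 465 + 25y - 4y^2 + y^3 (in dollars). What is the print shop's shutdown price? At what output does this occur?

$21 per unit, at y = 2

The firm shuts down when price falls below the minimum of average variable cost. AVC = VC/y = 25 - 4y + y^2.
At the minimum of AVC, MC = AVC. MC = 25 - 8y + 3y^2; setting MC = AVC gives 2y^2 - 4y = 0, so y = 2. min AVC = 21.
The firm shuts down for any P below $21.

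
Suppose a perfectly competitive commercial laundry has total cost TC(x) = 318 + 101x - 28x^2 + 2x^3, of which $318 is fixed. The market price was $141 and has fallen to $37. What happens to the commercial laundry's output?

AVC = 101 - 28x + 2x^2, minimized at x = 7 where min AVC = $3. MC = 101 - 56x + 6x^2.
At P = $141 ≥ min AVC, set P = MC on the rising branch: x = 10.
At P = $37 ≥ min AVC, set P = MC: x = 8. The firm stays open but cuts output.

Output falls from 10 to 8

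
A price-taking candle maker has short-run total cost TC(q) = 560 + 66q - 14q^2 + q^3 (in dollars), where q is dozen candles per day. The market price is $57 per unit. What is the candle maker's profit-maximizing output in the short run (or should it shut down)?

Produce at q = 9

From TC, MC = TC'(q) = 66 - 28q + 3q^2 and AVC = VC/q = 66 - 14q + q^2.
AVC hits its minimum where MC = AVC, at q = 7, giving min AVC = 66 - 14·7 + 7^2 = $17.
P = $57 exceeds min AVC = $17, so the firm stays open.
P = MC gives 9 - 28q + 3q^2 = 0, with roots 1/3 and 9. Take the larger (rising MC): q* = 9.
Check: AVC at q = 9 is $21 ≤ P, so revenue covers variable cost.
Profit = P·q − TC = 57·9 − 749 = -$236, a loss, but smaller than the $560 fixed cost the firm would lose by shutting down.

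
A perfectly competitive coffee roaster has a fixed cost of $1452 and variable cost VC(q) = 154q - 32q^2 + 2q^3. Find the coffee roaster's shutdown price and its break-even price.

Shutdown price = min AVC. AVC = 154 - 32q + 2q^2, with vertex at q = 8 and minimum $26.
ATC = 1452/q + 154 - 32q + 2q^2. Setting dATC/dq = −1452/q^2 − 32 + 4q = 0 gives q = 11 (since 4·11^3 − 32·11^2 = 1452).
min ATC = 1452/11 + 154 − 32·11 + 2·11^2 = $176. That is the break-even price.
For $26 ≤ P < $176 the firm produces at a loss; below $26 it shuts down.

Shutdown price = $26; break-even price = $176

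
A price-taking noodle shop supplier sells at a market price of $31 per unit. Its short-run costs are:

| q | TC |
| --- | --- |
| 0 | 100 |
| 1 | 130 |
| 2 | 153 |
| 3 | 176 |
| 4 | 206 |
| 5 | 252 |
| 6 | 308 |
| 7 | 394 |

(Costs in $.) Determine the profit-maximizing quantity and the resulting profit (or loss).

q = 4; profit = -$82

Compute π = P·q − TC at each output: q=0: -100; q=1: -99; q=2: -91; q=3: -83; q=4: -82; q=5: -97; q=6: -122; q=7: -177.
Profit is maximized at q = 4. AVC there is 106/4 = $26.50 ≤ P, so producing beats shutting down (which would give -$100).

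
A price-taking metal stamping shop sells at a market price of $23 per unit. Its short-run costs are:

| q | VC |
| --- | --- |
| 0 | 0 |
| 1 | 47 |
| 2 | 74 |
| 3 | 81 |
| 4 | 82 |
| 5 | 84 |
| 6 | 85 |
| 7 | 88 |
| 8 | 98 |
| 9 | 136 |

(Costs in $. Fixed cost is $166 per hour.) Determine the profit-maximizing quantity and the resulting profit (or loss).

Tabulate TR − TC: q=0: -166; q=1: -190; q=2: -194; q=3: -178; q=4: -156; q=5: -135; q=6: -113; q=7: -93; q=8: -80; q=9: -95.
Profit is maximized at q = 8. AVC there is 98/8 = $12.25 ≤ P, so producing beats shutting down (which would give -$166).

q = 8; profit = -$80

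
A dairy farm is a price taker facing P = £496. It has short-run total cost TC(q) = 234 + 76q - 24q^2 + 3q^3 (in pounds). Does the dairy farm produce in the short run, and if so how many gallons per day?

Strip out fixed cost: VC = 76q - 24q^2 + 3q^3. Then AVC = 76 - 24q + 3q^2 and MC = 76 - 48q + 9q^2.
AVC hits its minimum where MC = AVC, at q = 4, giving min AVC = 76 - 24·4 + 3·4^2 = £28.
Since P = £496 ≥ min AVC = £28, price covers variable cost and the firm should produce.
Set P = MC: 496 = 76 - 48q + 9q^2 → -420 - 48q + 9q^2 = 0. The roots are q = -14/3 and q = 10; the profit-maximizing output is on the rising part of MC, so q* = 10.
Check: AVC at q = 10 is £136 ≤ P, so revenue covers variable cost.
Profit = P·q − TC = 496·10 − 1594 = £3366.

Produce at q = 10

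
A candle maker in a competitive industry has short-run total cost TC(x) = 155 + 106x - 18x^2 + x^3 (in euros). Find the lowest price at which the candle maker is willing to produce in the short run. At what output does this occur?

€25 per unit, at x = 9

The shutdown price is the minimum of AVC. VC = 106x - 18x^2 + x^3, so AVC = 106 - 18x + x^2.
At the minimum of AVC, MC = AVC. MC = 106 - 36x + 3x^2; setting MC = AVC gives 2x^2 - 18x = 0, so x = 9. min AVC = 25.
For P < €25 the firm produces nothing.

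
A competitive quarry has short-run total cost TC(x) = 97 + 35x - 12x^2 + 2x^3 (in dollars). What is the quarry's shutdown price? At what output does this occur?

$17 per unit, at x = 3

The firm shuts down when price falls below the minimum of average variable cost. AVC = VC/x = 35 - 12x + 2x^2.
At the minimum of AVC, MC = AVC. MC = 35 - 24x + 6x^2; setting MC = AVC gives 4x^2 - 12x = 0, so x = 3. min AVC = 17.
So the shutdown price is $17.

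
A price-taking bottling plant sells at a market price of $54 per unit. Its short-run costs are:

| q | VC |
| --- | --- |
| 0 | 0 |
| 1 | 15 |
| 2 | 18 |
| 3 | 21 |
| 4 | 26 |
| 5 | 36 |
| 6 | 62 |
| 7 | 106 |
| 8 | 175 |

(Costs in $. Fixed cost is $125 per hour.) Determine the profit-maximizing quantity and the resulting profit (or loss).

Profit at each row (π = 54q − TC): q=0: -125; q=1: -86; q=2: -35; q=3: 16; q=4: 65; q=5: 109; q=6: 137; q=7: 147; q=8: 132.
Profit is maximized at q = 7. AVC there is 106/7 = $15.14 ≤ P, so producing beats shutting down (which would give -$125).

q = 7; profit = $147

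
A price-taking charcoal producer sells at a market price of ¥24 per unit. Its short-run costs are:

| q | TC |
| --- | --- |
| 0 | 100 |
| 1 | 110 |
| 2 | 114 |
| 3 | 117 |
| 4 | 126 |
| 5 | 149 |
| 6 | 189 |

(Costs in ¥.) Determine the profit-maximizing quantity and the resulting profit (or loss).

q = 5; profit = -¥29

Compute π = P·q − TC at each output: q=0: -100; q=1: -86; q=2: -66; q=3: -45; q=4: -30; q=5: -29; q=6: -45.
Profit is maximized at q = 5. AVC there is 49/5 = ¥9.80 ≤ P, so producing beats shutting down (which would give -¥100).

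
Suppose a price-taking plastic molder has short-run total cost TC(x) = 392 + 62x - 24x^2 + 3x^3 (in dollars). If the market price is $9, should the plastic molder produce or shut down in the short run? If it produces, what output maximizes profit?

From TC, MC = TC'(x) = 62 - 48x + 9x^2 and AVC = VC/x = 62 - 24x + 3x^2.
AVC is minimized where dAVC/dx = -24 + 6x = 0, at x = 4; min AVC = 62 - 24·4 + 3·4^2 = $14.
P = $9 lies below min AVC = $14; no output level covers variable cost.
Best response: produce nothing and absorb the $392 fixed cost.

Shut down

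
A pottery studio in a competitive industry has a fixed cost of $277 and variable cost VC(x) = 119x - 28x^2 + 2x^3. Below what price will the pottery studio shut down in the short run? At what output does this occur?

Short-run supply begins at min AVC. From VC = 119x - 28x^2 + 2x^3, AVC = 119 - 28x + 2x^2.
dAVC/dx = -28 + 4x = 0 gives x = 7. min AVC = 119 - 28·7 + 2·7^2 = 21.
So the shutdown price is $21.

$21 per unit, at x = 7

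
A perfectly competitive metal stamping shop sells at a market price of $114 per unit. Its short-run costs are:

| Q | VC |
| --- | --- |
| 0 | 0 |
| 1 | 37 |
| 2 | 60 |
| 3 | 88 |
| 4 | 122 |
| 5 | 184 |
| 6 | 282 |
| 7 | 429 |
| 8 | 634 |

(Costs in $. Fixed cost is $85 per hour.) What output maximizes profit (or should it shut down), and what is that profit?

Compute π = P·Q − TC at each output: Q=0: -85; Q=1: -8; Q=2: 83; Q=3: 169; Q=4: 249; Q=5: 301; Q=6: 317; Q=7: 284; Q=8: 193.
Profit is maximized at Q = 6. AVC there is 282/6 = $47 ≤ P, so producing beats shutting down (which would give -$85).

Q = 6; profit = $317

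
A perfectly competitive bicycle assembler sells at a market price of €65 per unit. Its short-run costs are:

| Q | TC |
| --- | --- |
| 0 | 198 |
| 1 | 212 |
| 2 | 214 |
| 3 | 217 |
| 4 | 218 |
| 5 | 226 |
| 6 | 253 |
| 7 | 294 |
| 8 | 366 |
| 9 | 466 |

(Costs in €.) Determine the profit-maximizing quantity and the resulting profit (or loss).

Compute π = P·Q − TC at each output: Q=0: -198; Q=1: -147; Q=2: -84; Q=3: -22; Q=4: 42; Q=5: 99; Q=6: 137; Q=7: 161; Q=8: 154; Q=9: 119.
Profit is maximized at Q = 7. AVC there is 96/7 = €13.71 ≤ P, so producing beats shutting down (which would give -€198).

Q = 7; profit = €161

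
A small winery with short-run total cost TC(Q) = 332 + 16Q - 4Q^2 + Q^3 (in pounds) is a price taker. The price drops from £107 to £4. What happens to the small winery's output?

Output falls from 7 to 0 (the firm shuts down)

AVC = 16 - 4Q + Q^2, minimized at Q = 2 where min AVC = £12. MC = 16 - 8Q + 3Q^2.
With P = £107 above the shutdown price, P = MC gives Q = 7.
At P = £4 < min AVC = £12, price no longer covers variable cost at any output, so the firm shuts down: Q = 0.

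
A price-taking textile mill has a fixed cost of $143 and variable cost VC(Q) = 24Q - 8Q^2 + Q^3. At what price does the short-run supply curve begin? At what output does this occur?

$8 per unit, at Q = 4

Short-run supply begins at min AVC. From VC = 24Q - 8Q^2 + Q^3, AVC = 24 - 8Q + Q^2.
dAVC/dQ = -8 + 2Q = 0 gives Q = 4. min AVC = 24 - 8·4 + 4^2 = 8.
So the shutdown price is $8.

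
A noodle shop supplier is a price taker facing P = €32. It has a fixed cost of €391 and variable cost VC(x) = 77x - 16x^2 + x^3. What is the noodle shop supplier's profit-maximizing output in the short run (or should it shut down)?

Produce at x = 9

Strip out fixed cost: VC = 77x - 16x^2 + x^3. Then AVC = 77 - 16x + x^2 and MC = 77 - 32x + 3x^2.
The AVC parabola has its vertex at x = 16/2 = 8, where AVC = 77 - 16·8 + 8^2 = €13.
P = €32 exceeds min AVC = €13, so the firm stays open.
Set P = MC: 32 = 77 - 32x + 3x^2 → 45 - 32x + 3x^2 = 0. The roots are x = 5/3 and x = 9; the profit-maximizing output is on the rising part of MC, so x* = 9.
Check: AVC at x = 9 is €14 ≤ P, so revenue covers variable cost.
Profit = P·x − TC = 32·9 − 517 = -€229, a loss, but smaller than the €391 fixed cost the firm would lose by shutting down.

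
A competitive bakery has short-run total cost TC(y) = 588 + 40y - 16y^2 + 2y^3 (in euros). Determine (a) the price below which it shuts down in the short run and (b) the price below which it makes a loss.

Shutdown price = €8; break-even price = €110

AVC = 40 - 16y + 2y^2; minimized at y = 4, giving min AVC = €8. That is the shutdown price.
ATC = 588/y + 40 - 16y + 2y^2. Setting dATC/dy = −588/y^2 − 16 + 4y = 0 gives y = 7 (since 4·7^3 − 16·7^2 = 588).
min ATC = 588/7 + 40 − 16·7 + 2·7^2 = €110. That is the break-even price.
Between these two prices the firm operates at a loss; above €110 it earns a profit.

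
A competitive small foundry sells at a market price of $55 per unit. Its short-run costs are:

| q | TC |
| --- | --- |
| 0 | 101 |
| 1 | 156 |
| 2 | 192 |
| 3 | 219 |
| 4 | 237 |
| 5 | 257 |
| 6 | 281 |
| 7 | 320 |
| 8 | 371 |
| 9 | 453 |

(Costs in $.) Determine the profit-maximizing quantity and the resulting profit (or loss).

Tabulate TR − TC: q=0: -101; q=1: -101; q=2: -82; q=3: -54; q=4: -17; q=5: 18; q=6: 49; q=7: 65; q=8: 69; q=9: 42.
Profit is maximized at q = 8. AVC there is 270/8 = $33.75 ≤ P, so producing beats shutting down (which would give -$101).

q = 8; profit = $69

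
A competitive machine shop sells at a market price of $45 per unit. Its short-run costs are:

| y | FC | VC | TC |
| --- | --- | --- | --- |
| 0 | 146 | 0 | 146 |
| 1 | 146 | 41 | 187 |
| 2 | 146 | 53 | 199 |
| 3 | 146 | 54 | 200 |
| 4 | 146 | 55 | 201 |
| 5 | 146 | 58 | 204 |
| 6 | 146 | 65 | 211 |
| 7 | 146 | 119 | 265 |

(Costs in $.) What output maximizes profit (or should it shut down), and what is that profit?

Tabulate TR − TC: y=0: -146; y=1: -142; y=2: -109; y=3: -65; y=4: -21; y=5: 21; y=6: 59; y=7: 50.
Profit is maximized at y = 6. AVC there is 65/6 = $10.83 ≤ P, so producing beats shutting down (which would give -$146).

y = 6; profit = $59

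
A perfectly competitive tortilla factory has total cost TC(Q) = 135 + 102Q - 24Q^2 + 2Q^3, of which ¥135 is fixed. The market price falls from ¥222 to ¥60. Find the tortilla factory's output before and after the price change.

Output falls from 10 to 7

MC = 102 - 48Q + 6Q^2; the shutdown threshold is min AVC = ¥30 (at Q = 6).
At P = ¥222 ≥ min AVC, set P = MC on the rising branch: Q = 10.
At P = ¥60 ≥ min AVC, set P = MC: Q = 7. The firm stays open but cuts output.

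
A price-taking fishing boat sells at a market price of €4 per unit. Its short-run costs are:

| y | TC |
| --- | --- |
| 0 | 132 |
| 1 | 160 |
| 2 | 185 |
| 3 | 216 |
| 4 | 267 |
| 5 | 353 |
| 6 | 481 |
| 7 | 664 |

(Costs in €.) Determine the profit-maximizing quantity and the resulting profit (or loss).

y = 0 (shut down); profit = -€132

Profit at each row (π = 4y − TC): y=0: -132; y=1: -156; y=2: -177; y=3: -204; y=4: -251; y=5: -333; y=6: -457; y=7: -636.
Profit is highest at y = 0. Equivalently, the lowest AVC in the table is 53/2 ≈ €26.50 at y = 2, and P = €4 falls below it — price never covers variable cost, so the firm shuts down and loses only its fixed cost.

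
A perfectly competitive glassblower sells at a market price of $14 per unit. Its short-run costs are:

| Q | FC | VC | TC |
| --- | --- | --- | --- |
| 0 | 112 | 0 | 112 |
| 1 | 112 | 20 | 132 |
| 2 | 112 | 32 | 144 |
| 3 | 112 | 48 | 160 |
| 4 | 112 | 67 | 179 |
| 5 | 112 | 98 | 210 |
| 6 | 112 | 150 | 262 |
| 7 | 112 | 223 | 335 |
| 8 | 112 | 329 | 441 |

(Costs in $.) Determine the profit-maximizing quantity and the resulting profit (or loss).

Tabulate TR − TC: Q=0: -112; Q=1: -118; Q=2: -116; Q=3: -118; Q=4: -123; Q=5: -140; Q=6: -178; Q=7: -237; Q=8: -329.
Profit is highest at Q = 0. Equivalently, the lowest AVC in the table is 32/2 ≈ $16 at Q = 2, and P = $14 falls below it — price never covers variable cost, so the firm shuts down and loses only its fixed cost.

Q = 0 (shut down); profit = -$112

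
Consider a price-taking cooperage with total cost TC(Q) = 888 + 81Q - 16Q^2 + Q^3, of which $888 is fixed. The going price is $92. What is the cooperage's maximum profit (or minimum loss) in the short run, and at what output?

AVC = 81 - 16Q + Q^2; min AVC = $17 at Q = 8. Since P = $92 ≥ min AVC, the firm produces.
With MC = 81 - 32Q + 3Q^2, P = MC on the upward-sloping part at Q* = 11.
TR = 92·11 = 1012. TC = 888 + 286 = 1174. Profit = 1012 − 1174 = -$162.
By producing, the firm covers all variable cost plus $726 of fixed cost; shutting down would lose the full $888.

Profit = -$162 at Q = 11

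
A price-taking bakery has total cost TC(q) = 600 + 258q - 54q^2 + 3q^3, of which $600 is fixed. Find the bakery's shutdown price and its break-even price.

AVC = 258 - 54q + 3q^2; minimized at q = 9, giving min AVC = $15. That is the shutdown price.
ATC = 600/q + 258 - 54q + 3q^2. Setting dATC/dq = −600/q^2 − 54 + 6q = 0 gives q = 10 (since 6·10^3 − 54·10^2 = 600).
min ATC = 600/10 + 258 − 54·10 + 3·10^2 = $78. That is the break-even price.
For $15 ≤ P < $78 the firm produces at a loss; below $15 it shuts down.

Shutdown price = $15; break-even price = $78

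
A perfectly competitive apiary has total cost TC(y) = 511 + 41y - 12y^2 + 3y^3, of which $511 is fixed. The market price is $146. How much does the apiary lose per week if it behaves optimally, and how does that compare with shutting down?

AVC = 41 - 12y + 3y^2 has its minimum $29 at y = 2; price $146 clears that bar, so the firm operates.
MC = 41 - 24y + 9y^2. Setting P = MC and taking the root on the rising branch gives y* = 5.
TR = 146·5 = 730. TC = 511 + 280 = 791. Profit = 730 − 791 = -$61.
By producing, the firm covers all variable cost plus $450 of fixed cost; shutting down would lose the full $511.

Profit = -$61 at y = 5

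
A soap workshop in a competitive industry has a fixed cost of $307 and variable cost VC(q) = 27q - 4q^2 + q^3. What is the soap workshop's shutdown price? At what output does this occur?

The shutdown price is the minimum of AVC. VC = 27q - 4q^2 + q^3, so AVC = 27 - 4q + q^2.
dAVC/dq = -4 + 2q = 0 gives q = 2. min AVC = 27 - 4·2 + 2^2 = 23.
For P < $23 the firm produces nothing.

$23 per unit, at q = 2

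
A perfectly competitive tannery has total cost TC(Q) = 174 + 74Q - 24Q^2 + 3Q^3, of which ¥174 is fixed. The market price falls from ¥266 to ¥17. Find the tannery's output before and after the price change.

Output falls from 8 to 0 (the firm shuts down)

MC = 74 - 48Q + 9Q^2; the shutdown threshold is min AVC = ¥26 (at Q = 4).
With P = ¥266 above the shutdown price, P = MC gives Q = 8.
At P = ¥17 < min AVC = ¥26, price no longer covers variable cost at any output, so the firm shuts down: Q = 0.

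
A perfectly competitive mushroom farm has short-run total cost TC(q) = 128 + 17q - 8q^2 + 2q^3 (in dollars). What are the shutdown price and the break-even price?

Shutdown price = min AVC. AVC = 17 - 8q + 2q^2, with vertex at q = 2 and minimum $9.
ATC = 128/q + 17 - 8q + 2q^2. Setting dATC/dq = −128/q^2 − 8 + 4q = 0 gives q = 4 (since 4·4^3 − 8·4^2 = 128).
min ATC = 128/4 + 17 − 8·4 + 2·4^2 = $49. That is the break-even price.
For $9 ≤ P < $49 the firm produces at a loss; below $9 it shuts down.

Shutdown price = $9; break-even price = $49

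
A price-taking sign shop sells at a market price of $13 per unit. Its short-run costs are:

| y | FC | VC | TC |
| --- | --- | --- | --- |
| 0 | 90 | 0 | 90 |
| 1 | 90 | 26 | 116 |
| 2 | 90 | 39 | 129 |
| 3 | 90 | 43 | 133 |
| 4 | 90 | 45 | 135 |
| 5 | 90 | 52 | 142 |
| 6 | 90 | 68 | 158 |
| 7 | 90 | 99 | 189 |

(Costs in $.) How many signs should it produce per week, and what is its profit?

y = 5; profit = -$77

Tabulate TR − TC: y=0: -90; y=1: -103; y=2: -103; y=3: -94; y=4: -83; y=5: -77; y=6: -80; y=7: -98.
Profit is maximized at y = 5. AVC there is 52/5 = $10.40 ≤ P, so producing beats shutting down (which would give -$90).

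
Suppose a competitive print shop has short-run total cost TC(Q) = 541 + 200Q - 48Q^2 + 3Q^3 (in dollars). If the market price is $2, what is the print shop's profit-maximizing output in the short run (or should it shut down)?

Shut down

Variable cost is VC = 200Q - 48Q^2 + 3Q^3, so AVC = VC/Q = 200 - 48Q + 3Q^2 and MC = dTC/dQ = 200 - 96Q + 9Q^2.
AVC is minimized where dAVC/dQ = -48 + 6Q = 0, at Q = 8; min AVC = 200 - 48·8 + 3·8^2 = $8.
With P < min AVC ($2 < $8), every unit sold adds to the loss.
Shutting down limits the loss to fixed cost, $541.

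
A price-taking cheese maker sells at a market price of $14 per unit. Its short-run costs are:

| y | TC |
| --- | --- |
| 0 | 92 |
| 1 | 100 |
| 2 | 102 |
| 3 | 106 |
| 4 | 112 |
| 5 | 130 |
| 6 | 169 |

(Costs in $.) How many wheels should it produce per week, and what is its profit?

Tabulate TR − TC: y=0: -92; y=1: -86; y=2: -74; y=3: -64; y=4: -56; y=5: -60; y=6: -85.
Profit is maximized at y = 4. AVC there is 20/4 = $5 ≤ P, so producing beats shutting down (which would give -$92).

y = 4; profit = -$56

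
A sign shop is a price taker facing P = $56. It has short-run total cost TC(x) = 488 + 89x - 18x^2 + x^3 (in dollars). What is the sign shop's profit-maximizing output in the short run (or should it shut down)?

Variable cost is VC = 89x - 18x^2 + x^3, so AVC = VC/x = 89 - 18x + x^2 and MC = dTC/dx = 89 - 36x + 3x^2.
The AVC parabola has its vertex at x = 18/2 = 9, where AVC = 89 - 18·9 + 9^2 = $8.
Because $56 ≥ $8, revenue can cover variable cost; the firm operates.
Set P = MC: 56 = 89 - 36x + 3x^2 → 33 - 36x + 3x^2 = 0. The roots are x = 1 and x = 11; the profit-maximizing output is on the rising part of MC, so x* = 11.
Check: AVC at x = 11 is $12 ≤ P, so revenue covers variable cost.
Profit = P·x − TC = 56·11 − 620 = -$4, a loss, but smaller than the $488 fixed cost the firm would lose by shutting down.

Produce at x = 11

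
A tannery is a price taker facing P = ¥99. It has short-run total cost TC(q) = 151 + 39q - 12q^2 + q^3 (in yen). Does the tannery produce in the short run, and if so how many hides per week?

Produce at q = 10

Variable cost is VC = 39q - 12q^2 + q^3, so AVC = VC/q = 39 - 12q + q^2 and MC = dTC/dq = 39 - 24q + 3q^2.
AVC is minimized where dAVC/dq = -12 + 2q = 0, at q = 6; min AVC = 39 - 12·6 + 6^2 = ¥3.
Since P = ¥99 ≥ min AVC = ¥3, price covers variable cost and the firm should produce.
Solving P = MC: -60 - 24q + 3q^2 = 0 ⇒ q = -2 or 10. On the upward-sloping branch, q* = 10.
Check: AVC at q = 10 is ¥19 ≤ P, so revenue covers variable cost.
Profit = P·q − TC = 99·10 − 341 = ¥649.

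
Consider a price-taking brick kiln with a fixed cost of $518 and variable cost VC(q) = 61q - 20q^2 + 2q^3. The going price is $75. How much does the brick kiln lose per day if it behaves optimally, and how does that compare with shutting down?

Profit = -$126 at q = 7

AVC = 61 - 20q + 2q^2 has its minimum $11 at q = 5; price $75 clears that bar, so the firm operates.
MC = 61 - 40q + 6q^2. Setting P = MC and taking the root on the rising branch gives q* = 7.
TR = 75·7 = 525. TC = 518 + 133 = 651. Profit = 525 − 651 = -$126.
Shutting down would mean losing the fixed cost of $518, so operating at a loss of $126 is better by $392.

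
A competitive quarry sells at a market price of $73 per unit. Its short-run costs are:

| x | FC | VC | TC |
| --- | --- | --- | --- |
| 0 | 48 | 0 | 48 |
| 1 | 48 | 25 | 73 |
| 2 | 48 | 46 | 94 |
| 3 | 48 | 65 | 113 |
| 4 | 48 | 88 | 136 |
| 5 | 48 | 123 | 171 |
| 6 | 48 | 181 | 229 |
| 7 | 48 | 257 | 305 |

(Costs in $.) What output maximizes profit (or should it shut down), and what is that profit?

x = 6; profit = $209

Profit at each row (π = 73x − TC): x=0: -48; x=1: 0; x=2: 52; x=3: 106; x=4: 156; x=5: 194; x=6: 209; x=7: 206.
Profit is maximized at x = 6. AVC there is 181/6 = $30.17 ≤ P, so producing beats shutting down (which would give -$48).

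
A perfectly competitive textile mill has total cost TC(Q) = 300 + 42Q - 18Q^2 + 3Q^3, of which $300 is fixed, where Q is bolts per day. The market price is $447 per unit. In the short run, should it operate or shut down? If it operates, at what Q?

Strip out fixed cost: VC = 42Q - 18Q^2 + 3Q^3. Then AVC = 42 - 18Q + 3Q^2 and MC = 42 - 36Q + 9Q^2.
The AVC parabola has its vertex at Q = 18/6 = 3, where AVC = 42 - 18·3 + 3·3^2 = $15.
Since P = $447 ≥ min AVC = $15, price covers variable cost and the firm should produce.
P = MC gives -405 - 36Q + 9Q^2 = 0, with roots -5 and 9. Take the larger (rising MC): Q* = 9.
Check: AVC at Q = 9 is $123 ≤ P, so revenue covers variable cost.
Profit = P·Q − TC = 447·9 − 1407 = $2616.

Produce at Q = 9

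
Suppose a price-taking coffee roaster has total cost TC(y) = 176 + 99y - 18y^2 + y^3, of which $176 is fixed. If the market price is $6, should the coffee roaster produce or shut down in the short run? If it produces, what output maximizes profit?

Strip out fixed cost: VC = 99y - 18y^2 + y^3. Then AVC = 99 - 18y + y^2 and MC = 99 - 36y + 3y^2.
AVC is minimized where dAVC/dy = -18 + 2y = 0, at y = 9; min AVC = 99 - 18·9 + 9^2 = $18.
With P < min AVC ($6 < $18), every unit sold adds to the loss.
Best response: produce nothing and absorb the $176 fixed cost.

Shut down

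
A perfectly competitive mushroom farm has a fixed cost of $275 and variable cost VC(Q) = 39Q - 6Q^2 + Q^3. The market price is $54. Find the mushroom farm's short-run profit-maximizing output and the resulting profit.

AVC = 39 - 6Q + Q^2 has its minimum $30 at Q = 3; price $54 clears that bar, so the firm operates.
With MC = 39 - 12Q + 3Q^2, P = MC on the upward-sloping part at Q* = 5.
TR = 54·5 = 270. TC = 275 + 170 = 445. Profit = 270 − 445 = -$175.
Shutting down would mean losing the fixed cost of $275, so operating at a loss of $175 is better by $100.

Profit = -$175 at Q = 5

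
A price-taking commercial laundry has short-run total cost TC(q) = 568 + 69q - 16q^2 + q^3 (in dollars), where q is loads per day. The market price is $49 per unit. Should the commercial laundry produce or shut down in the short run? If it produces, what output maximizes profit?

Strip out fixed cost: VC = 69q - 16q^2 + q^3. Then AVC = 69 - 16q + q^2 and MC = 69 - 32q + 3q^2.
The AVC parabola has its vertex at q = 16/2 = 8, where AVC = 69 - 16·8 + 8^2 = $5.
Since P = $49 ≥ min AVC = $5, price covers variable cost and the firm should produce.
Solving P = MC: 20 - 32q + 3q^2 = 0 ⇒ q = 2/3 or 10. On the upward-sloping branch, q* = 10.
Check: AVC at q = 10 is $9 ≤ P, so revenue covers variable cost.
Profit = P·q − TC = 49·10 − 658 = -$168, a loss, but smaller than the $568 fixed cost the firm would lose by shutting down.

Produce at q = 10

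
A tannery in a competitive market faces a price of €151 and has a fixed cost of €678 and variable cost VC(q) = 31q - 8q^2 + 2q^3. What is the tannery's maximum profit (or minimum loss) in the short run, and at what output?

AVC = 31 - 8q + 2q^2; min AVC = €23 at q = 2. Since P = €151 ≥ min AVC, the firm produces.
MC = 31 - 16q + 6q^2. Setting P = MC and taking the root on the rising branch gives q* = 6.
TR = 151·6 = 906. TC = 678 + 330 = 1008. Profit = 906 − 1008 = -€102.
Shutting down would mean losing the fixed cost of €678, so operating at a loss of €102 is better by €576.

Profit = -€102 at q = 6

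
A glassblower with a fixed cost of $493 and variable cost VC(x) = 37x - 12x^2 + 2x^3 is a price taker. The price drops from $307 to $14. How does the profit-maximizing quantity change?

AVC = 37 - 12x + 2x^2, minimized at x = 3 where min AVC = $19. MC = 37 - 24x + 6x^2.
With P = $307 above the shutdown price, P = MC gives x = 9.
At P = $14 < min AVC = $19, price no longer covers variable cost at any output, so the firm shuts down: x = 0.

Output falls from 9 to 0 (the firm shuts down)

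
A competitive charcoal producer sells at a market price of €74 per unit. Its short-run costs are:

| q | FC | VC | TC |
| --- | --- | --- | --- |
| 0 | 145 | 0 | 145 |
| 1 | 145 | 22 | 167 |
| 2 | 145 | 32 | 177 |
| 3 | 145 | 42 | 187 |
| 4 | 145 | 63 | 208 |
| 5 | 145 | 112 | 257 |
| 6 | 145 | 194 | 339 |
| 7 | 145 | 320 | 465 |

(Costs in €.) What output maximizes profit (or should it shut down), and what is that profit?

q = 5; profit = €113

Compute π = P·q − TC at each output: q=0: -145; q=1: -93; q=2: -29; q=3: 35; q=4: 88; q=5: 113; q=6: 105; q=7: 53.
Profit is maximized at q = 5. AVC there is 112/5 = €22.40 ≤ P, so producing beats shutting down (which would give -€145).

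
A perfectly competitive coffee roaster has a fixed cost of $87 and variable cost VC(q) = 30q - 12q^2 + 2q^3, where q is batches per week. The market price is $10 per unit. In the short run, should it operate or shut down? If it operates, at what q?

From TC, MC = TC'(q) = 30 - 24q + 6q^2 and AVC = VC/q = 30 - 12q + 2q^2.
The AVC parabola has its vertex at q = 12/4 = 3, where AVC = 30 - 12·3 + 2·3^2 = $12.
P = $10 lies below min AVC = $12; no output level covers variable cost.
Best response: produce nothing and absorb the $87 fixed cost.

Shut down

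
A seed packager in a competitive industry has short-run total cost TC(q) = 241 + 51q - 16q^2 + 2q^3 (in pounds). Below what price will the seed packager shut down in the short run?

£19 per unit

The firm shuts down when price falls below the minimum of average variable cost. AVC = VC/q = 51 - 16q + 2q^2.
At the minimum of AVC, MC = AVC. MC = 51 - 32q + 6q^2; setting MC = AVC gives 4q^2 - 16q = 0, so q = 4. min AVC = 19.
For P < £19 the firm produces nothing.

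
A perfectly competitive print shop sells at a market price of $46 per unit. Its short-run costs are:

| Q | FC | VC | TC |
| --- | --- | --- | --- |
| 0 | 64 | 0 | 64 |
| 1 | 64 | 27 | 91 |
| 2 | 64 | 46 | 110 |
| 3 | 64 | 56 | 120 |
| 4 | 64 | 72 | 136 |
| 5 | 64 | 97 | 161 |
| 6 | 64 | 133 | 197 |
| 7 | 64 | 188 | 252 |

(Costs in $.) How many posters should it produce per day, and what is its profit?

Compute π = P·Q − TC at each output: Q=0: -64; Q=1: -45; Q=2: -18; Q=3: 18; Q=4: 48; Q=5: 69; Q=6: 79; Q=7: 70.
Profit is maximized at Q = 6. AVC there is 133/6 = $22.17 ≤ P, so producing beats shutting down (which would give -$64).

Q = 6; profit = $79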